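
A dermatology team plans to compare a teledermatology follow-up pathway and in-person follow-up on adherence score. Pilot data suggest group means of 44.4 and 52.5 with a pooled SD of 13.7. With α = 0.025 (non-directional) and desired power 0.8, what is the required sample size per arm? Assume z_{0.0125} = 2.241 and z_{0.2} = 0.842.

Cohen's d = |M₁ − M₂| / SD_pooled = |44.4 − 52.5| / 13.7 = 8.1 / 13.7 = 0.591.
For two independent groups with equal n: n = 2·((z_{α/2} + z_β) / d)².
z_{α/2} + z_β = 2.241 + 0.842 = 3.083.
n = 2 × (3.083 / 0.591)² = 2 × 5.217² = 2 × 27.21 = 54.4.
Round up to the next whole participant.

n = 55 per group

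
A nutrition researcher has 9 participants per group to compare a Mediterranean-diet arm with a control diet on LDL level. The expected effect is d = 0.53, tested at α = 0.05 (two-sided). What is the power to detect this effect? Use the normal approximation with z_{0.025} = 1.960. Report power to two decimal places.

For two equal groups, power = Φ(d·√(n/2) − z_{α/2}).
d·√(n/2) = 0.53 × √(9/2) = 0.53 × 2.121 = 1.124.
z_β = 1.124 − 1.960 = -0.836.
Power = Φ(-0.836) = 0.202.

power ≈ 0.20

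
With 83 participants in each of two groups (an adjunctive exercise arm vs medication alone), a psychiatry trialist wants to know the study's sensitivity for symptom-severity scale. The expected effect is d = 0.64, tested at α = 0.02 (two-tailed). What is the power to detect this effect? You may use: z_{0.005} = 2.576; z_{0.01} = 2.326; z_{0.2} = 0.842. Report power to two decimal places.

For two equal groups, power = Φ(d·√(n/2) − z_{α/2}).
d·√(n/2) = 0.64 × √(83/2) = 0.64 × 6.442 = 4.123.
z_β = 4.123 − 2.326 = 1.797.
Power = Φ(1.797) = 0.964.

power ≈ 0.96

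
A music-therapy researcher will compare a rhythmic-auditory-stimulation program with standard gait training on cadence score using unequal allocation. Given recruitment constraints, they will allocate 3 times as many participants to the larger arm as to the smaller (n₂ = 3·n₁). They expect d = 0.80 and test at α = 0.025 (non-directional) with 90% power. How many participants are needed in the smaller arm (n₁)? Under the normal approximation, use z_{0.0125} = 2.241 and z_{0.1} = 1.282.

n₁ = 26

With allocation ratio k = n₂/n₁ = 3, Var(x̄₁−x̄₂) = σ²(1/n₁ + 1/(k·n₁)) = σ²·(k+1)/(k·n₁).
So n₁ = (1 + 1/k)·((z_{α/2} + z_β)/d)² = 1.333 × (3.523/0.80)².
n₁ = 1.333 × 19.39 = 25.9.
Round up: n₁ = 26, giving n₂ = 3 × 26 = 78.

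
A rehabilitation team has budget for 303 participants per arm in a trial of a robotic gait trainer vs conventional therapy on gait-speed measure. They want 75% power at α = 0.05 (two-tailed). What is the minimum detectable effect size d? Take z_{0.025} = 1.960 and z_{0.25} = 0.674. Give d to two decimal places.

d_min ≈ 0.21

For two independent groups of n = 303 each: d_min = (z_{α/2} + z_β)·√(2/n).
z-sum = 1.960 + 0.674 = 2.634.
d_min = 2.634 × √(2/303) = 2.634 × 0.0812 = 0.214.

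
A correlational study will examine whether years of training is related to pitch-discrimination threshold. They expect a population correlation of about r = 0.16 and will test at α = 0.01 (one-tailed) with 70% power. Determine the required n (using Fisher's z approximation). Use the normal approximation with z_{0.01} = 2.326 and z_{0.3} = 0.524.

Fisher's z: C = ½·ln((1+r)/(1−r)) = ½·ln(1.3810) = 0.1614.
n = ((z_{α} + z_β)/C)² + 3.
(2.326 + 0.524) / 0.1614 = 2.850 / 0.1614 = 17.658.
n = 17.658² + 3 = 311.80 + 3 = 314.8.
Round up.

n = 315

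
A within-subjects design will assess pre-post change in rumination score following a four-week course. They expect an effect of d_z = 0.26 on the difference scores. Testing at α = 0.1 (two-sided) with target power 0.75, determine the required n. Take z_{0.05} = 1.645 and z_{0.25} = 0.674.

For a paired (one-sample on differences) test: n = ((z_{α/2} + z_β) / d)².
z_{α/2} + z_β = 1.645 + 0.674 = 2.319.
n = (2.319 / 0.26)² = 8.919² = 79.55.
Round up.

n = 80 pairs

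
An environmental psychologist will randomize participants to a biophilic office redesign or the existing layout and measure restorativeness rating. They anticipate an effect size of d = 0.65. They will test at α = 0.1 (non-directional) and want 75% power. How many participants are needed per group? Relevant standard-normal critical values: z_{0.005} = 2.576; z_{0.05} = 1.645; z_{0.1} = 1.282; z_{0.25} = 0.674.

For two independent groups with equal n: n = 2·((z_{α/2} + z_β) / d)².
z_{α/2} + z_β = 1.645 + 0.674 = 2.319.
n = 2 × (2.319 / 0.65)² = 2 × 3.568² = 2 × 12.73 = 25.5.
Round up to the next whole participant.

n = 26 per group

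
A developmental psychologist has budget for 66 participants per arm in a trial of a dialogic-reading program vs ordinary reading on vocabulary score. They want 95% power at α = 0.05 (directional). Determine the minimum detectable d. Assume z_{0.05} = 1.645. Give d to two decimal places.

For two independent groups of n = 66 each: d_min = (z_{α} + z_β)·√(2/n).
z-sum = 1.645 + 1.645 = 3.290.
d_min = 3.290 × √(2/66) = 3.290 × 0.1741 = 0.573.

d_min ≈ 0.57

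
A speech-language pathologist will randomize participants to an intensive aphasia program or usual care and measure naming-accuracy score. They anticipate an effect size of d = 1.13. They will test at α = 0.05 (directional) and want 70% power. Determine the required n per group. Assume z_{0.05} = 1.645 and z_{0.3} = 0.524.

For two independent groups with equal n: n = 2·((z_{α} + z_β) / d)².
z_{α} + z_β = 1.645 + 0.524 = 2.169.
n = 2 × (2.169 / 1.13)² = 2 × 1.919² = 2 × 3.68 = 7.4.
Round up to the next whole participant.

n = 8 per group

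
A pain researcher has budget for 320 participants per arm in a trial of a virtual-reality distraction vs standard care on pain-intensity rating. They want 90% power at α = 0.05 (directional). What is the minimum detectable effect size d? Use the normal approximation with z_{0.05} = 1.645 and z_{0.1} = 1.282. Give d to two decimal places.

d_min ≈ 0.23

For two independent groups of n = 320 each: d_min = (z_{α} + z_β)·√(2/n).
z-sum = 1.645 + 1.282 = 2.927.
d_min = 2.927 × √(2/320) = 2.927 × 0.0791 = 0.231.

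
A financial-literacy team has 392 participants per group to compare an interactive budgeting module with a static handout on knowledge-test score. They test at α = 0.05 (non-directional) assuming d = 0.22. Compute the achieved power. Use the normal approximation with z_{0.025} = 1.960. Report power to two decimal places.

power ≈ 0.87

For two equal groups, power = Φ(d·√(n/2) − z_{α/2}).
d·√(n/2) = 0.22 × √(392/2) = 0.22 × 14.000 = 3.080.
z_β = 3.080 − 1.960 = 1.120.
Power = Φ(1.120) = 0.869.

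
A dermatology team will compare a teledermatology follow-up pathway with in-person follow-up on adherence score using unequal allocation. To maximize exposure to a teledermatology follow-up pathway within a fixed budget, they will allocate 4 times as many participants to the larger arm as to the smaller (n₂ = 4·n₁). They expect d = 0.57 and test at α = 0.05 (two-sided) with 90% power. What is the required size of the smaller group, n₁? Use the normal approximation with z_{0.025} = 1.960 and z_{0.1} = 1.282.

With allocation ratio k = n₂/n₁ = 4, Var(x̄₁−x̄₂) = σ²(1/n₁ + 1/(k·n₁)) = σ²·(k+1)/(k·n₁).
So n₁ = (1 + 1/k)·((z_{α/2} + z_β)/d)² = 1.250 × (3.242/0.57)².
n₁ = 1.250 × 32.35 = 40.4.
Round up: n₁ = 41, giving n₂ = 4 × 41 = 164.

n₁ = 41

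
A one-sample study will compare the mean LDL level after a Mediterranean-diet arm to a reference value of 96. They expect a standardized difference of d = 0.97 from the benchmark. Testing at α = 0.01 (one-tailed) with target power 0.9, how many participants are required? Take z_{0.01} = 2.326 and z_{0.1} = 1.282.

n = 14

For a one-sample test: n = ((z_{α} + z_β) / d)².
z_{α} + z_β = 2.326 + 1.282 = 3.608.
n = (3.608 / 0.97)² = 3.720² = 13.84.
Round up.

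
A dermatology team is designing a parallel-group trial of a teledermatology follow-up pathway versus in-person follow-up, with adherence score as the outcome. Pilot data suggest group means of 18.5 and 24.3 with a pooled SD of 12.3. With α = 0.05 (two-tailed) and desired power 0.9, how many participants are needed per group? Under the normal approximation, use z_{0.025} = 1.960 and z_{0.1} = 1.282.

Cohen's d = |M₁ − M₂| / SD_pooled = |18.5 − 24.3| / 12.3 = 5.8 / 12.3 = 0.472.
For two independent groups with equal n: n = 2·((z_{α/2} + z_β) / d)².
z_{α/2} + z_β = 1.960 + 1.282 = 3.242.
n = 2 × (3.242 / 0.472)² = 2 × 6.869² = 2 × 47.18 = 94.4.
Round up to the next whole participant.

n = 95 per group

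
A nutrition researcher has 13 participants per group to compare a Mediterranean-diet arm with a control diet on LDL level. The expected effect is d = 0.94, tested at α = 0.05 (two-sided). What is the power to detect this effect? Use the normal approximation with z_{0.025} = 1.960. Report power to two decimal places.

power ≈ 0.67

For two equal groups, power = Φ(d·√(n/2) − z_{α/2}).
d·√(n/2) = 0.94 × √(13/2) = 0.94 × 2.550 = 2.397.
z_β = 2.397 − 1.960 = 0.437.
Power = Φ(0.437) = 0.669.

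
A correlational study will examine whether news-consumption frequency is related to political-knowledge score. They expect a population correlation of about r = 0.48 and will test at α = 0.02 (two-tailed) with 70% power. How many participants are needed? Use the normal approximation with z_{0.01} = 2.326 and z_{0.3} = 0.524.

Fisher's z: C = ½·ln((1+r)/(1−r)) = ½·ln(2.8462) = 0.5230.
n = ((z_{α/2} + z_β)/C)² + 3.
(2.326 + 0.524) / 0.5230 = 2.850 / 0.5230 = 5.449.
n = 5.449² + 3 = 29.70 + 3 = 32.7.
Round up.

n = 33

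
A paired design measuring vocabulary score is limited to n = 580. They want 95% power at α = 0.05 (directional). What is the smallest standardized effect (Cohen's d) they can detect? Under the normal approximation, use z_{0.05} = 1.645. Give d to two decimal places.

d_min ≈ 0.14

For a single sample (or paired design) of n = 580: d_min = (z_{α} + z_β)/√n.
z-sum = 1.645 + 1.645 = 3.290.
d_min = 3.290 / √580 = 3.290 / 24.083 = 0.137.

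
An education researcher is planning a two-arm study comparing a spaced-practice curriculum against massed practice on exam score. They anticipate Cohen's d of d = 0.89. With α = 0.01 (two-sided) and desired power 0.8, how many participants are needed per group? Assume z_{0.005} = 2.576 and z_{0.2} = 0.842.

n = 30 per group

For two independent groups with equal n: n = 2·((z_{α/2} + z_β) / d)².
z_{α/2} + z_β = 2.576 + 0.842 = 3.418.
n = 2 × (3.418 / 0.89)² = 2 × 3.840² = 2 × 14.75 = 29.5.
Round up to the next whole participant.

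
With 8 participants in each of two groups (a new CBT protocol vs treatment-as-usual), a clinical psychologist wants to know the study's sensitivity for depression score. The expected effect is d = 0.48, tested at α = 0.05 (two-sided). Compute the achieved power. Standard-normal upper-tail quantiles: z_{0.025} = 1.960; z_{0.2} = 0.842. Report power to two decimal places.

power ≈ 0.16

For two equal groups, power = Φ(d·√(n/2) − z_{α/2}).
d·√(n/2) = 0.48 × √(8/2) = 0.48 × 2.000 = 0.960.
z_β = 0.960 − 1.960 = -1.000.
Power = Φ(-1.000) = 0.159.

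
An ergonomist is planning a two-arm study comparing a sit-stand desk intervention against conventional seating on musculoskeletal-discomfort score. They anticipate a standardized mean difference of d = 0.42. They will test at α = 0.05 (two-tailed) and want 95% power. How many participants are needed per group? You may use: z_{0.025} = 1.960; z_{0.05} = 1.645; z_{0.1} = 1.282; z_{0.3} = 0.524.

n = 148 per group

For two independent groups with equal n: n = 2·((z_{α/2} + z_β) / d)².
z_{α/2} + z_β = 1.960 + 1.645 = 3.605.
n = 2 × (3.605 / 0.42)² = 2 × 8.583² = 2 × 73.67 = 147.3.
Round up to the next whole participant.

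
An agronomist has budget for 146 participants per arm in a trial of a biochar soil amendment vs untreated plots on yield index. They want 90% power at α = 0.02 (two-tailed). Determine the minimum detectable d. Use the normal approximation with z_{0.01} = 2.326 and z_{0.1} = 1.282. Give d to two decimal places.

For two independent groups of n = 146 each: d_min = (z_{α/2} + z_β)·√(2/n).
z-sum = 2.326 + 1.282 = 3.608.
d_min = 3.608 × √(2/146) = 3.608 × 0.1170 = 0.422.

d_min ≈ 0.42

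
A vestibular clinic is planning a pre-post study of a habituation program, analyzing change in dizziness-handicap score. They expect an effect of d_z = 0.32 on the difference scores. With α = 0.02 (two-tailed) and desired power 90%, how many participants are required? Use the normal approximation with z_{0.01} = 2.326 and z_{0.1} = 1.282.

n = 128 pairs

For a paired (one-sample on differences) test: n = ((z_{α/2} + z_β) / d)².
z_{α/2} + z_β = 2.326 + 1.282 = 3.608.
n = (3.608 / 0.32)² = 11.275² = 127.13.
Round up.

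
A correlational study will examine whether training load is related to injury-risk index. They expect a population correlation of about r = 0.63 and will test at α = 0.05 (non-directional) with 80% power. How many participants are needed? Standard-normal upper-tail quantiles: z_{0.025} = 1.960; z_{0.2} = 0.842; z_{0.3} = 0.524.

Fisher's z: C = ½·ln((1+r)/(1−r)) = ½·ln(4.4054) = 0.7414.
n = ((z_{α/2} + z_β)/C)² + 3.
(1.960 + 0.842) / 0.7414 = 2.802 / 0.7414 = 3.779.
n = 3.779² + 3 = 14.28 + 3 = 17.3.
Round up.

n = 18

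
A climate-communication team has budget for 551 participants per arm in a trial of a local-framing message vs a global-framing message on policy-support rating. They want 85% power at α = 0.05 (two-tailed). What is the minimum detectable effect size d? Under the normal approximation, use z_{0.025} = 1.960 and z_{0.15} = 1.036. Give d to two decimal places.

d_min ≈ 0.18

For two independent groups of n = 551 each: d_min = (z_{α/2} + z_β)·√(2/n).
z-sum = 1.960 + 1.036 = 2.996.
d_min = 2.996 × √(2/551) = 2.996 × 0.0602 = 0.181.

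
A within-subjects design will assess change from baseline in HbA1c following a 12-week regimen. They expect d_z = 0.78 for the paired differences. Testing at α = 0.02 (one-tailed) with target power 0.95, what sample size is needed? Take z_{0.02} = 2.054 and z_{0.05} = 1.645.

n = 23 pairs

For a paired (one-sample on differences) test: n = ((z_{α} + z_β) / d)².
z_{α} + z_β = 2.054 + 1.645 = 3.699.
n = (3.699 / 0.78)² = 4.742² = 22.49.
Round up.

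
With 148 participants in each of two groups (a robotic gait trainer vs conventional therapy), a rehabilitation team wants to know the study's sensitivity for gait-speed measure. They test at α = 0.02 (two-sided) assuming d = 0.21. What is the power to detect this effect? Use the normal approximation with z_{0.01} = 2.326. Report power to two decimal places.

power ≈ 0.30

For two equal groups, power = Φ(d·√(n/2) − z_{α/2}).
d·√(n/2) = 0.21 × √(148/2) = 0.21 × 8.602 = 1.806.
z_β = 1.806 − 2.326 = -0.520.
Power = Φ(-0.520) = 0.302.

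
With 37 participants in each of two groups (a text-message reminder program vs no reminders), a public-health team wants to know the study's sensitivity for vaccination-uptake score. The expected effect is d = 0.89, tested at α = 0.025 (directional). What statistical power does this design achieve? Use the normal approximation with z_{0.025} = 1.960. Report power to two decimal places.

For two equal groups, power = Φ(d·√(n/2) − z_{α}).
d·√(n/2) = 0.89 × √(37/2) = 0.89 × 4.301 = 3.828.
z_β = 3.828 − 1.960 = 1.868.
Power = Φ(1.868) = 0.969.

power ≈ 0.97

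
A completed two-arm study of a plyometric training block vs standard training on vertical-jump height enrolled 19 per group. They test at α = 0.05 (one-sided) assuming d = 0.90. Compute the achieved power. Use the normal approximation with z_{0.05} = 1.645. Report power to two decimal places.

power ≈ 0.87

For two equal groups, power = Φ(d·√(n/2) − z_{α}).
d·√(n/2) = 0.90 × √(19/2) = 0.90 × 3.082 = 2.774.
z_β = 2.774 − 1.645 = 1.129.
Power = Φ(1.129) = 0.871.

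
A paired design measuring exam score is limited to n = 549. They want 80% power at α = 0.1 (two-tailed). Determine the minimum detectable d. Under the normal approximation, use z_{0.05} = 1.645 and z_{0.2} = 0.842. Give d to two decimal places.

d_min ≈ 0.11

For a single sample (or paired design) of n = 549: d_min = (z_{α/2} + z_β)/√n.
z-sum = 1.645 + 0.842 = 2.487.
d_min = 2.487 / √549 = 2.487 / 23.431 = 0.106.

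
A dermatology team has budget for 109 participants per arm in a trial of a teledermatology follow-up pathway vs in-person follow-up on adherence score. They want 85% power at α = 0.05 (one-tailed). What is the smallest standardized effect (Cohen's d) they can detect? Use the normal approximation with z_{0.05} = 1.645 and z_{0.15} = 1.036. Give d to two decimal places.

d_min ≈ 0.36

For two independent groups of n = 109 each: d_min = (z_{α} + z_β)·√(2/n).
z-sum = 1.645 + 1.036 = 2.681.
d_min = 2.681 × √(2/109) = 2.681 × 0.1355 = 0.363.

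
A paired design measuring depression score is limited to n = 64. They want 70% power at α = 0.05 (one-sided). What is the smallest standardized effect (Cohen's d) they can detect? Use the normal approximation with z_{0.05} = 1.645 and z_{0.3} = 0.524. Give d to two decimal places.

For a single sample (or paired design) of n = 64: d_min = (z_{α} + z_β)/√n.
z-sum = 1.645 + 0.524 = 2.169.
d_min = 2.169 / √64 = 2.169 / 8.000 = 0.271.

d_min ≈ 0.27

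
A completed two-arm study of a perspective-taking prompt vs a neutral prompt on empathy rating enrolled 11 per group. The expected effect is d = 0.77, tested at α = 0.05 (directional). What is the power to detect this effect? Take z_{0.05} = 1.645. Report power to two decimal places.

For two equal groups, power = Φ(d·√(n/2) − z_{α}).
d·√(n/2) = 0.77 × √(11/2) = 0.77 × 2.345 = 1.806.
z_β = 1.806 − 1.645 = 0.161.
Power = Φ(0.161) = 0.564.

power ≈ 0.56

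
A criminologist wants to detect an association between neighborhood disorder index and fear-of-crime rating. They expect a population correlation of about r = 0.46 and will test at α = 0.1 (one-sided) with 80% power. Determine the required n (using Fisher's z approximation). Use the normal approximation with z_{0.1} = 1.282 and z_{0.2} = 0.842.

Fisher's z: C = ½·ln((1+r)/(1−r)) = ½·ln(2.7037) = 0.4973.
n = ((z_{α} + z_β)/C)² + 3.
(1.282 + 0.842) / 0.4973 = 2.124 / 0.4973 = 4.271.
n = 4.271² + 3 = 18.24 + 3 = 21.2.
Round up.

n = 22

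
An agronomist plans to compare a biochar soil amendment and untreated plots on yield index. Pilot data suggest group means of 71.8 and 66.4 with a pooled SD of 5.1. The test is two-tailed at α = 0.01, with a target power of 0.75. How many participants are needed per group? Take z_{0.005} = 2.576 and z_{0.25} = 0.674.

n = 19 per group

Cohen's d = |M₁ − M₂| / SD_pooled = |71.8 − 66.4| / 5.1 = 5.4 / 5.1 = 1.059.
For two independent groups with equal n: n = 2·((z_{α/2} + z_β) / d)².
z_{α/2} + z_β = 2.576 + 0.674 = 3.250.
n = 2 × (3.250 / 1.059)² = 2 × 3.069² = 2 × 9.42 = 18.8.
Round up to the next whole participant.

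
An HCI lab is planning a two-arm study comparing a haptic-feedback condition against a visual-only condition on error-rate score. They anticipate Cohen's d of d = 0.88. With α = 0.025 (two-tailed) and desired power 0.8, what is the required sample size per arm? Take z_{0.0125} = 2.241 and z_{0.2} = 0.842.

For two independent groups with equal n: n = 2·((z_{α/2} + z_β) / d)².
z_{α/2} + z_β = 2.241 + 0.842 = 3.083.
n = 2 × (3.083 / 0.88)² = 2 × 3.503² = 2 × 12.27 = 24.5.
Round up to the next whole participant.

n = 25 per group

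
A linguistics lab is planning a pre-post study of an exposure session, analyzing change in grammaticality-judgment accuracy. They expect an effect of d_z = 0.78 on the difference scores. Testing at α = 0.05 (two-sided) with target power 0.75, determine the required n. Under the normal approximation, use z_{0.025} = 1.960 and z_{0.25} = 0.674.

For a paired (one-sample on differences) test: n = ((z_{α/2} + z_β) / d)².
z_{α/2} + z_β = 1.960 + 0.674 = 2.634.
n = (2.634 / 0.78)² = 3.377² = 11.40.
Round up.

n = 12 pairs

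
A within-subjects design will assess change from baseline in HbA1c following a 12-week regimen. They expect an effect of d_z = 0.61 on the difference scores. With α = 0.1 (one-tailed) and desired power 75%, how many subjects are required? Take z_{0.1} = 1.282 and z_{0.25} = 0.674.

n = 11 pairs

For a paired (one-sample on differences) test: n = ((z_{α} + z_β) / d)².
z_{α} + z_β = 1.282 + 0.674 = 1.956.
n = (1.956 / 0.61)² = 3.207² = 10.28.
Round up.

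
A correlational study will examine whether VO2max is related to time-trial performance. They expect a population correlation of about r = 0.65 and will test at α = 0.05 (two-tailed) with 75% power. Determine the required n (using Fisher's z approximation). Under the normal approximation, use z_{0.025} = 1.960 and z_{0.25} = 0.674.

n = 15

Fisher's z: C = ½·ln((1+r)/(1−r)) = ½·ln(4.7143) = 0.7753.
n = ((z_{α/2} + z_β)/C)² + 3.
(1.960 + 0.674) / 0.7753 = 2.634 / 0.7753 = 3.397.
n = 3.397² + 3 = 11.54 + 3 = 14.5.
Round up.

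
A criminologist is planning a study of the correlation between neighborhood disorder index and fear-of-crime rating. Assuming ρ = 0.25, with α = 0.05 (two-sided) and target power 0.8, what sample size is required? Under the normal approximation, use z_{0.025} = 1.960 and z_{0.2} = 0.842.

Fisher's z: C = ½·ln((1+r)/(1−r)) = ½·ln(1.6667) = 0.2554.
n = ((z_{α/2} + z_β)/C)² + 3.
(1.960 + 0.842) / 0.2554 = 2.802 / 0.2554 = 10.971.
n = 10.971² + 3 = 120.36 + 3 = 123.4.
Round up.

n = 124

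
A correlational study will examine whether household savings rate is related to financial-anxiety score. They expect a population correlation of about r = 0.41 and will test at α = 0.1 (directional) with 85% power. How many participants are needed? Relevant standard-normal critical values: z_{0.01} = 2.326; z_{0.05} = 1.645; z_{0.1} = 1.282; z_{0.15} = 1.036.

n = 32

Fisher's z: C = ½·ln((1+r)/(1−r)) = ½·ln(2.3898) = 0.4356.
n = ((z_{α} + z_β)/C)² + 3.
(1.282 + 1.036) / 0.4356 = 2.318 / 0.4356 = 5.321.
n = 5.321² + 3 = 28.32 + 3 = 31.3.
Round up.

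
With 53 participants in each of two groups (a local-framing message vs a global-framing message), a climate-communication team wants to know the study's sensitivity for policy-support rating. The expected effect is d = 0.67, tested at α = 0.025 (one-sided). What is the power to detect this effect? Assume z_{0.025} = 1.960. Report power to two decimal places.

power ≈ 0.93

For two equal groups, power = Φ(d·√(n/2) − z_{α}).
d·√(n/2) = 0.67 × √(53/2) = 0.67 × 5.148 = 3.449.
z_β = 3.449 − 1.960 = 1.489.
Power = Φ(1.489) = 0.932.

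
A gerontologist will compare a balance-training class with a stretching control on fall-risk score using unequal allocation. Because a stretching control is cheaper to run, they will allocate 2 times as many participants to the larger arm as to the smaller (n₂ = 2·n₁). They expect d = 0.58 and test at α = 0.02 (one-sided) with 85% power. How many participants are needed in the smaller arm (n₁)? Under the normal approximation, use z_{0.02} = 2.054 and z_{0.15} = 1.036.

n₁ = 43

With allocation ratio k = n₂/n₁ = 2, Var(x̄₁−x̄₂) = σ²(1/n₁ + 1/(k·n₁)) = σ²·(k+1)/(k·n₁).
So n₁ = (1 + 1/k)·((z_{α} + z_β)/d)² = 1.500 × (3.090/0.58)².
n₁ = 1.500 × 28.38 = 42.6.
Round up: n₁ = 43, giving n₂ = 2 × 43 = 86.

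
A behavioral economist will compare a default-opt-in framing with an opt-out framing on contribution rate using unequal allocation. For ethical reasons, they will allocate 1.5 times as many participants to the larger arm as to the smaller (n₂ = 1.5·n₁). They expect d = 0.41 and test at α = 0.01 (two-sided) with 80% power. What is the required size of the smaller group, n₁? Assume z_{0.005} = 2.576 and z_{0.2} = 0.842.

With allocation ratio k = n₂/n₁ = 1.5, Var(x̄₁−x̄₂) = σ²(1/n₁ + 1/(k·n₁)) = σ²·(k+1)/(k·n₁).
So n₁ = (1 + 1/k)·((z_{α/2} + z_β)/d)² = 1.667 × (3.418/0.41)².
n₁ = 1.667 × 69.50 = 115.8.
Round up: n₁ = 116, giving n₂ = 1.5 × 116 = 174.

n₁ = 116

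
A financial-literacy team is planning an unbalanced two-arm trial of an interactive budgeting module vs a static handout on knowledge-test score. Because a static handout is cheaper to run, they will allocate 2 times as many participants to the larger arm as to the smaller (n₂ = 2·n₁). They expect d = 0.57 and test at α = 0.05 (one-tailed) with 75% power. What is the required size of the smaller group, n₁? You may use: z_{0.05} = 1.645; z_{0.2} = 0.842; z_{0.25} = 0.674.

n₁ = 25

With allocation ratio k = n₂/n₁ = 2, Var(x̄₁−x̄₂) = σ²(1/n₁ + 1/(k·n₁)) = σ²·(k+1)/(k·n₁).
So n₁ = (1 + 1/k)·((z_{α} + z_β)/d)² = 1.500 × (2.319/0.57)².
n₁ = 1.500 × 16.55 = 24.8.
Round up: n₁ = 25, giving n₂ = 2 × 25 = 50.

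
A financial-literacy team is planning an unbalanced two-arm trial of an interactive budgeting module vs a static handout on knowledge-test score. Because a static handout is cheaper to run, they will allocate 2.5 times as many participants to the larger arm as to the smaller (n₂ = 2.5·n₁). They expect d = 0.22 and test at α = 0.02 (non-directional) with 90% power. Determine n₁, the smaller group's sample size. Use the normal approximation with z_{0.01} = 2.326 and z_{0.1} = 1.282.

With allocation ratio k = n₂/n₁ = 2.5, Var(x̄₁−x̄₂) = σ²(1/n₁ + 1/(k·n₁)) = σ²·(k+1)/(k·n₁).
So n₁ = (1 + 1/k)·((z_{α/2} + z_β)/d)² = 1.400 × (3.608/0.22)².
n₁ = 1.400 × 268.96 = 376.5.
Round up: n₁ = 377, giving n₂ = ⌈2.5 × 377⌉ = ⌈942.5⌉ = 943.

n₁ = 377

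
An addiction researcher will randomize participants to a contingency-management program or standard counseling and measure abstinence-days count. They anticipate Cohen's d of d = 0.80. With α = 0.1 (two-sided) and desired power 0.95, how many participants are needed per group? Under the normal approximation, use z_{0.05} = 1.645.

For two independent groups with equal n: n = 2·((z_{α/2} + z_β) / d)².
z_{α/2} + z_β = 1.645 + 1.645 = 3.290.
n = 2 × (3.290 / 0.80)² = 2 × 4.112² = 2 × 16.91 = 33.8.
Round up to the next whole participant.

n = 34 per group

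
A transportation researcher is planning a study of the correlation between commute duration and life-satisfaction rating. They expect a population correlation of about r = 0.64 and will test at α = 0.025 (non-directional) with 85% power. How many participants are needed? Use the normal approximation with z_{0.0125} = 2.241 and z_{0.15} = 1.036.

Fisher's z: C = ½·ln((1+r)/(1−r)) = ½·ln(4.5556) = 0.7582.
n = ((z_{α/2} + z_β)/C)² + 3.
(2.241 + 1.036) / 0.7582 = 3.277 / 0.7582 = 4.322.
n = 4.322² + 3 = 18.68 + 3 = 21.7.
Round up.

n = 22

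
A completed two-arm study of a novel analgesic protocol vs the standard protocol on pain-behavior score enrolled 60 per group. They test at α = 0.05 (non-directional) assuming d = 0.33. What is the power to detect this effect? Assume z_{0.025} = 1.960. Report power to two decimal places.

For two equal groups, power = Φ(d·√(n/2) − z_{α/2}).
d·√(n/2) = 0.33 × √(60/2) = 0.33 × 5.477 = 1.807.
z_β = 1.807 − 1.960 = -0.153.
Power = Φ(-0.153) = 0.439.

power ≈ 0.44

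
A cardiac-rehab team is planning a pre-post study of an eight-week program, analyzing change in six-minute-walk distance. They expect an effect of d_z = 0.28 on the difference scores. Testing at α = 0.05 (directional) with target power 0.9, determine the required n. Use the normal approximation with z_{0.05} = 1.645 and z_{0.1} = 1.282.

For a paired (one-sample on differences) test: n = ((z_{α} + z_β) / d)².
z_{α} + z_β = 1.645 + 1.282 = 2.927.
n = (2.927 / 0.28)² = 10.454² = 109.28.
Round up.

n = 110 pairs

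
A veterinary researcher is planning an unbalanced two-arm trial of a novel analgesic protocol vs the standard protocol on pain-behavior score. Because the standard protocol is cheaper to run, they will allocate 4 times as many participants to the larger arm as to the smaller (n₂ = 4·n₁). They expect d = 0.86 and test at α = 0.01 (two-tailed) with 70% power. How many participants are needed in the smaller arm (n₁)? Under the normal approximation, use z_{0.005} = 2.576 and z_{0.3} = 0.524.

With allocation ratio k = n₂/n₁ = 4, Var(x̄₁−x̄₂) = σ²(1/n₁ + 1/(k·n₁)) = σ²·(k+1)/(k·n₁).
So n₁ = (1 + 1/k)·((z_{α/2} + z_β)/d)² = 1.250 × (3.100/0.86)².
n₁ = 1.250 × 12.99 = 16.2.
Round up: n₁ = 17, giving n₂ = 4 × 17 = 68.

n₁ = 17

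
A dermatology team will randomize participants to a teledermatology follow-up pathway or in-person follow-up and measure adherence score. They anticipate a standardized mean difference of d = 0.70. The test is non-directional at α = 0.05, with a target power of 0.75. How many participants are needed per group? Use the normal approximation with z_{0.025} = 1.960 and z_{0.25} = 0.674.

n = 29 per group

For two independent groups with equal n: n = 2·((z_{α/2} + z_β) / d)².
z_{α/2} + z_β = 1.960 + 0.674 = 2.634.
n = 2 × (2.634 / 0.70)² = 2 × 3.763² = 2 × 14.16 = 28.3.
Round up to the next whole participant.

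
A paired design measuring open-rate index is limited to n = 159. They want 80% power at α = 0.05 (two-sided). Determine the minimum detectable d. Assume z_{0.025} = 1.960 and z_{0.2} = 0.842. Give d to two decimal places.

d_min ≈ 0.22

For a single sample (or paired design) of n = 159: d_min = (z_{α/2} + z_β)/√n.
z-sum = 1.960 + 0.842 = 2.802.
d_min = 2.802 / √159 = 2.802 / 12.610 = 0.222.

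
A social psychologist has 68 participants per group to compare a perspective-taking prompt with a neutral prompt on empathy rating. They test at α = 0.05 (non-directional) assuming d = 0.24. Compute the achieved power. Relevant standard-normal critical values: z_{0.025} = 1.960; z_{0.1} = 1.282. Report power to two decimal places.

power ≈ 0.29

For two equal groups, power = Φ(d·√(n/2) − z_{α/2}).
d·√(n/2) = 0.24 × √(68/2) = 0.24 × 5.831 = 1.399.
z_β = 1.399 − 1.960 = -0.561.
Power = Φ(-0.561) = 0.288.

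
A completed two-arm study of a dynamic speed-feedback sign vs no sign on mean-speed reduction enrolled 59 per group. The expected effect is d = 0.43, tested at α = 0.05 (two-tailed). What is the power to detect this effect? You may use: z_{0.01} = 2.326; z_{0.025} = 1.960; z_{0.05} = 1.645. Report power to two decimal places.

power ≈ 0.65

For two equal groups, power = Φ(d·√(n/2) − z_{α/2}).
d·√(n/2) = 0.43 × √(59/2) = 0.43 × 5.431 = 2.335.
z_β = 2.335 − 1.960 = 0.375.
Power = Φ(0.375) = 0.646.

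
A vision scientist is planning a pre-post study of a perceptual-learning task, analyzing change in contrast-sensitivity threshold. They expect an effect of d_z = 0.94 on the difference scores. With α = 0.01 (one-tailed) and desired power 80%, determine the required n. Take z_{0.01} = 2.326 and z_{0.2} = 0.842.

For a paired (one-sample on differences) test: n = ((z_{α} + z_β) / d)².
z_{α} + z_β = 2.326 + 0.842 = 3.168.
n = (3.168 / 0.94)² = 3.370² = 11.36.
Round up.

n = 12 pairs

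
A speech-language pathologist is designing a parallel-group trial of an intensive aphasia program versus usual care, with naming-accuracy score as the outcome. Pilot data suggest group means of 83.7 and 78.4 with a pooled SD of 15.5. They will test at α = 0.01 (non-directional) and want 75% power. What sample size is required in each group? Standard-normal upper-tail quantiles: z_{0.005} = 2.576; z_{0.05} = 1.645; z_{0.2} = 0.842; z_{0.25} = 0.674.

n = 181 per group

Cohen's d = |M₁ − M₂| / SD_pooled = |83.7 − 78.4| / 15.5 = 5.3 / 15.5 = 0.342.
For two independent groups with equal n: n = 2·((z_{α/2} + z_β) / d)².
z_{α/2} + z_β = 2.576 + 0.674 = 3.250.
n = 2 × (3.250 / 0.342)² = 2 × 9.503² = 2 × 90.31 = 180.6.
Round up to the next whole participant.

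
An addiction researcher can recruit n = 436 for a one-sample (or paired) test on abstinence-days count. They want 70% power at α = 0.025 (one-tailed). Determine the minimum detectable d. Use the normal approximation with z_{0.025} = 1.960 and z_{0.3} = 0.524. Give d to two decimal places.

d_min ≈ 0.12

For a single sample (or paired design) of n = 436: d_min = (z_{α} + z_β)/√n.
z-sum = 1.960 + 0.524 = 2.484.
d_min = 2.484 / √436 = 2.484 / 20.881 = 0.119.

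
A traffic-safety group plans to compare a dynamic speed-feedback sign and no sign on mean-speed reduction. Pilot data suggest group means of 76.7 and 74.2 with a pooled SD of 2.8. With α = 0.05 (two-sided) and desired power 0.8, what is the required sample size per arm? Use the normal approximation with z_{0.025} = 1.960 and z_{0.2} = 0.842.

n = 20 per group

Cohen's d = |M₁ − M₂| / SD_pooled = |76.7 − 74.2| / 2.8 = 2.5 / 2.8 = 0.893.
For two independent groups with equal n: n = 2·((z_{α/2} + z_β) / d)².
z_{α/2} + z_β = 1.960 + 0.842 = 2.802.
n = 2 × (2.802 / 0.893)² = 2 × 3.138² = 2 × 9.85 = 19.7.
Round up to the next whole participant.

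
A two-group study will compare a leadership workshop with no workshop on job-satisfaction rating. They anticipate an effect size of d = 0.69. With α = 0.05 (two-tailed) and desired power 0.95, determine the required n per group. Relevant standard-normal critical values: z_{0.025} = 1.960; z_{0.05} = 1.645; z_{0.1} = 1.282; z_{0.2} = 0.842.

For two independent groups with equal n: n = 2·((z_{α/2} + z_β) / d)².
z_{α/2} + z_β = 1.960 + 1.645 = 3.605.
n = 2 × (3.605 / 0.69)² = 2 × 5.225² = 2 × 27.30 = 54.6.
Round up to the next whole participant.

n = 55 per group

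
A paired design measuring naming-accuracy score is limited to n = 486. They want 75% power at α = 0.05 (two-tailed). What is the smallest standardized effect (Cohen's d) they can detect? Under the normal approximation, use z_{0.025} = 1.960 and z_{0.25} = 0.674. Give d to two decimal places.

For a single sample (or paired design) of n = 486: d_min = (z_{α/2} + z_β)/√n.
z-sum = 1.960 + 0.674 = 2.634.
d_min = 2.634 / √486 = 2.634 / 22.045 = 0.119.

d_min ≈ 0.12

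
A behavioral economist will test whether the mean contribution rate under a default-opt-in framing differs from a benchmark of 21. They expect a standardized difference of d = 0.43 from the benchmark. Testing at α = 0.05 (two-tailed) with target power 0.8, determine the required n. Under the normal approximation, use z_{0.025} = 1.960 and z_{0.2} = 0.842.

n = 43

For a one-sample test: n = ((z_{α/2} + z_β) / d)².
z_{α/2} + z_β = 1.960 + 0.842 = 2.802.
n = (2.802 / 0.43)² = 6.516² = 42.46.
Round up.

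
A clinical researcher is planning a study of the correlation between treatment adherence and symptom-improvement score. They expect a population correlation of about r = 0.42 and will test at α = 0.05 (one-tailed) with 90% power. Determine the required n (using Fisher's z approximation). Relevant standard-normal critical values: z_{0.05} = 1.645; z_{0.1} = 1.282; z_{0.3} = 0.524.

n = 46

Fisher's z: C = ½·ln((1+r)/(1−r)) = ½·ln(2.4483) = 0.4477.
n = ((z_{α} + z_β)/C)² + 3.
(1.645 + 1.282) / 0.4477 = 2.927 / 0.4477 = 6.538.
n = 6.538² + 3 = 42.74 + 3 = 45.7.
Round up.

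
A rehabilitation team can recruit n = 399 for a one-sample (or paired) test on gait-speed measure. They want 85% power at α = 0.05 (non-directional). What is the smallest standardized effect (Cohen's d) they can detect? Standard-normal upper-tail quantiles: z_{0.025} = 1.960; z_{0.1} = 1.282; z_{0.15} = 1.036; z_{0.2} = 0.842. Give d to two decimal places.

For a single sample (or paired design) of n = 399: d_min = (z_{α/2} + z_β)/√n.
z-sum = 1.960 + 1.036 = 2.996.
d_min = 2.996 / √399 = 2.996 / 19.975 = 0.150.

d_min ≈ 0.15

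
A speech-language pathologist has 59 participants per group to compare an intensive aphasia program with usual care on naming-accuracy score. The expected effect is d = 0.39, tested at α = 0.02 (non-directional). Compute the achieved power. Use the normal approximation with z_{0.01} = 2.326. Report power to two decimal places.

For two equal groups, power = Φ(d·√(n/2) − z_{α/2}).
d·√(n/2) = 0.39 × √(59/2) = 0.39 × 5.431 = 2.118.
z_β = 2.118 − 2.326 = -0.208.
Power = Φ(-0.208) = 0.418.

power ≈ 0.42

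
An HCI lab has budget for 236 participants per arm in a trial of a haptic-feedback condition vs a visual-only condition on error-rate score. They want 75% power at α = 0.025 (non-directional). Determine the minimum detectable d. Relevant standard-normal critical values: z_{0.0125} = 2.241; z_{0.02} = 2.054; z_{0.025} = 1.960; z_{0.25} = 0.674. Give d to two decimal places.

d_min ≈ 0.27

For two independent groups of n = 236 each: d_min = (z_{α/2} + z_β)·√(2/n).
z-sum = 2.241 + 0.674 = 2.915.
d_min = 2.915 × √(2/236) = 2.915 × 0.0921 = 0.268.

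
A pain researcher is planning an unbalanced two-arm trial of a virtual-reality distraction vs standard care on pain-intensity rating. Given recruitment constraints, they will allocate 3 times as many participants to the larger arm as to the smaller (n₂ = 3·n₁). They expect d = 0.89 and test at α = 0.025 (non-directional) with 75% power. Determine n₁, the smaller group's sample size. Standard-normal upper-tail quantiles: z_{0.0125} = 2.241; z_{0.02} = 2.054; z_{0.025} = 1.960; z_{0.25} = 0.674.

With allocation ratio k = n₂/n₁ = 3, Var(x̄₁−x̄₂) = σ²(1/n₁ + 1/(k·n₁)) = σ²·(k+1)/(k·n₁).
So n₁ = (1 + 1/k)·((z_{α/2} + z_β)/d)² = 1.333 × (2.915/0.89)².
n₁ = 1.333 × 10.73 = 14.3.
Round up: n₁ = 15, giving n₂ = 3 × 15 = 45.

n₁ = 15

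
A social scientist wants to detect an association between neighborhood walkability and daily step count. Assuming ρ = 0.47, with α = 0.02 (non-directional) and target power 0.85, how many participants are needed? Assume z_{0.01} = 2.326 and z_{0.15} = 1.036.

n = 47

Fisher's z: C = ½·ln((1+r)/(1−r)) = ½·ln(2.7736) = 0.5101.
n = ((z_{α/2} + z_β)/C)² + 3.
(2.326 + 1.036) / 0.5101 = 3.362 / 0.5101 = 6.591.
n = 6.591² + 3 = 43.44 + 3 = 46.4.
Round up.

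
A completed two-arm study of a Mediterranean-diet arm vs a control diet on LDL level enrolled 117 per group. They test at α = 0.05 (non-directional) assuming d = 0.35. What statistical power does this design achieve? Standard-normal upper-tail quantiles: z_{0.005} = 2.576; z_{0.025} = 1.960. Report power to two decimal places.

For two equal groups, power = Φ(d·√(n/2) − z_{α/2}).
d·√(n/2) = 0.35 × √(117/2) = 0.35 × 7.649 = 2.677.
z_β = 2.677 − 1.960 = 0.717.
Power = Φ(0.717) = 0.763.

power ≈ 0.76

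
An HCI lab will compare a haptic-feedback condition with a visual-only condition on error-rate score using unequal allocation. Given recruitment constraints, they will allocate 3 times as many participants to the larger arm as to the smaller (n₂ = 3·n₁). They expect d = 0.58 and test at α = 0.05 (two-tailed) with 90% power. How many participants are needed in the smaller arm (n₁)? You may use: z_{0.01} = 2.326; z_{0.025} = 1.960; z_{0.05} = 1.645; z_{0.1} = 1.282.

n₁ = 42

With allocation ratio k = n₂/n₁ = 3, Var(x̄₁−x̄₂) = σ²(1/n₁ + 1/(k·n₁)) = σ²·(k+1)/(k·n₁).
So n₁ = (1 + 1/k)·((z_{α/2} + z_β)/d)² = 1.333 × (3.242/0.58)².
n₁ = 1.333 × 31.24 = 41.7.
Round up: n₁ = 42, giving n₂ = 3 × 42 = 126.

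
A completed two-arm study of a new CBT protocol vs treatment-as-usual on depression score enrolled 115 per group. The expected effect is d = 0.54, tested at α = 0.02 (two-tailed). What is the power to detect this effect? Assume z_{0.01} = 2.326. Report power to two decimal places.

For two equal groups, power = Φ(d·√(n/2) − z_{α/2}).
d·√(n/2) = 0.54 × √(115/2) = 0.54 × 7.583 = 4.095.
z_β = 4.095 − 2.326 = 1.769.
Power = Φ(1.769) = 0.962.

power ≈ 0.96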